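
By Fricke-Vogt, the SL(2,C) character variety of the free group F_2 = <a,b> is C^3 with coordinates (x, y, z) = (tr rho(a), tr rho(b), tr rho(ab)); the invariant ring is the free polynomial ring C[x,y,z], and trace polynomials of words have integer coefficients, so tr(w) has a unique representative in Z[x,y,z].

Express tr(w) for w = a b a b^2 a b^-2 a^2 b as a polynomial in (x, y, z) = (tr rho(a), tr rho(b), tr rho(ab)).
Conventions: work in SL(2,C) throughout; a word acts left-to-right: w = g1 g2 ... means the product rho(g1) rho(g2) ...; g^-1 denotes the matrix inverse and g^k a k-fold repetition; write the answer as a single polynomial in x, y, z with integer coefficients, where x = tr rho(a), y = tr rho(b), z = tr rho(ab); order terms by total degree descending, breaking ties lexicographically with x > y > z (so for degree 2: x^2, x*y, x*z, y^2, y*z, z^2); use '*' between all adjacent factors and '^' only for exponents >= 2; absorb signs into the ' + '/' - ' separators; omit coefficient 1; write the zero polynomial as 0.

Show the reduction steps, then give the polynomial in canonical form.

use: tr(a b a b) = tr(b a) tr(b a) - tr(1)   [split at repeated b] = z^2 - 2
tr(a b a b a b) = tr(a b a b) tr(a b) - tr(b a)   [split at repeated a] = z^3 - 3*z
tr(b a b) = tr(b) tr(a b) - tr(a) = y*z - x
tr(a b a b a) = tr(a) tr(b a b a) - tr(b a b) = x*z^2 - y*z - x
use: tr(b a b a b^2 a) = tr(b) tr(a b a b a b) - tr(a b a b a) = y*z^3 - x*z^2 - 2*y*z + x
use: tr(a b a) = tr(a) tr(b a) - tr(b) = x*z - y
tr(a b a b^2) = tr(b) tr(a b a b) - tr(a b a) = y*z^2 - x*z - y
use: tr(b a b a b^2) = tr(b) tr(a b a b^2) - tr(a b a b) = y^2*z^2 - x*y*z - y^2 - z^2 + 2
apply: tr(b a b a b^2 a^2) = tr(a) tr(b a b a b^2 a) - tr(b a b a b^2) = x*y*z^3 - x^2*z^2 - y^2*z^2 - x*y*z + x^2 + y^2 + z^2 - 2
tr(a^2 b a b a b^2 a) = tr(a) tr(b a b a b^2 a^2) - tr(b a b a b^2 a) = x^2*y*z^3 - x^3*z^2 - x*y^2*z^2 - x^2*y*z - y*z^3 + x^3 + x*y^2 + 2*x*z^2 + 2*y*z - 3*x
use: tr(a b a b a b a b) = tr(b a) tr(b a b a b a) - tr(b^-1 a^-1 b^-1 a^-1)   [split at repeated b] = z^4 - 4*z^2 + 2
tr(a b a b a b a) = tr(a) tr(b a b a b a) - tr(b a b a b) = x*z^3 - y*z^2 - 2*x*z + y
use: tr(b a b a b^2 a b a) = tr(b) tr(a b a b a b a b) - tr(a b a b a b a) = y*z^4 - x*z^3 - 3*y*z^2 + 2*x*z + y
use: tr(a b a^2) = tr(a) tr(a b a) - tr(a b) = x^2*z - x*y - z
tr(a b^2 a b a) = tr(b) tr(a b a^2 b) - tr(a b a^2) = x*y*z^2 - x^2*z - y^2*z + z
tr(b a b a b^2 a b) = tr(b) tr(a b^2 a b a b) - tr(a b^2 a b a) = y^2*z^3 - 2*x*y*z^2 + x^2*z - y^2*z + x*y - z
apply: tr(a^2 b a b a b^2 a b) = tr(a) tr(b a b a b^2 a b a) - tr(b a b a b^2 a b) = x*y*z^4 - x^2*z^3 - y^2*z^3 - x*y*z^2 + x^2*z + y^2*z + z
use: tr(b^-1 a^2 b a b a b^2 a) = tr(a^2 b a b a b^2 a) tr(b) - tr(a^2 b a b a b^2 a b) = x^2*y^2*z^3 - x^3*y*z^2 - x*y^3*z^2 - x*y*z^4 - x^2*y^2*z + x^2*z^3 + x^3*y + x*y^3 + 3*x*y*z^2 - x^2*z + y^2*z - 3*x*y - z
tr(a b a b^2 a b^-2 a^2 b) = tr(b^-1 a^2 b a b a b^2 a) tr(b) - tr(b^-1 a^2 b a b a b^2 a b) = x^2*y^3*z^3 - x^3*y^2*z^2 - x*y^4*z^2 - x*y^2*z^4 - x^2*y^3*z + x^3*y^2 + x^3*z^2 + x*y^4 + 4*x*y^2*z^2 + y^3*z + y*z^3 - x^3 - 4*x*y^2 - 2*x*z^2 - 3*y*z + 3*x

x^2*y^3*z^3 - x^3*y^2*z^2 - x*y^4*z^2 - x*y^2*z^4 - x^2*y^3*z + x^3*y^2 + x^3*z^2 + x*y^4 + 4*x*y^2*z^2 + y^3*z + y*z^3 - x^3 - 4*x*y^2 - 2*x*z^2 - 3*y*z + 3*x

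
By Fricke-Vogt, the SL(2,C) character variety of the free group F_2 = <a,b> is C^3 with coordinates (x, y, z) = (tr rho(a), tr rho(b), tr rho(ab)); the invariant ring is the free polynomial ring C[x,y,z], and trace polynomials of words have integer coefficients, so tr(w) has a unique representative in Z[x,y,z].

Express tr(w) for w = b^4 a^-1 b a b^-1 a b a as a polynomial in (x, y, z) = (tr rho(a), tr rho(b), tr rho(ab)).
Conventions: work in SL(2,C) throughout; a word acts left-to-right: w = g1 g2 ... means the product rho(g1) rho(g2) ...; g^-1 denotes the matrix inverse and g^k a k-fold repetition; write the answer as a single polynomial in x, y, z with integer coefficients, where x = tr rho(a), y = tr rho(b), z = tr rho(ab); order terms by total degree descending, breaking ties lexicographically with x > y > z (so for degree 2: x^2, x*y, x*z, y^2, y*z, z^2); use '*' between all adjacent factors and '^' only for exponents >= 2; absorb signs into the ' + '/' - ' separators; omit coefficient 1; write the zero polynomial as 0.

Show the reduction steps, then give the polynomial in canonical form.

x^2*y^5*z^2 - x^3*y^4*z - x*y^6*z - 2*x*y^4*z^3 - x^2*y^3*z^2 + y^5*z^2 + y^3*z^4 + 2*x^3*y^2*z + 6*x*y^4*z + 4*x*y^2*z^3 - 2*x^2*y*z^2 - 5*y^3*z^2 - 2*y*z^4 - 10*x*y^2*z + x^2*y + 7*y*z^2 + x*z - y

tr(b a b a) = tr(b a) * tr(b a) - tr(1)  (split on b) = z^2 - 2
use: tr(b a b) = tr(b) * tr(a b) - tr(a)  (reduce the b square) = y*z - x
tr(a^2 b a b) = tr(a) * tr(b a b a) - tr(b a b)  (reduce the a square) = x*z^2 - y*z - x
tr(b a^2) = tr(a) * tr(b a) - tr(b)  (reduce the a square) = x*z - y
apply: tr(a^2 b a) = tr(a) * tr(b a^2) - tr(b a)  (reduce the a square) = x^2*z - x*y - z
apply: tr(a^2 b a b^2) = tr(b) * tr(a^2 b a b) - tr(a^2 b a)  (reduce the b square) = x*y*z^2 - x^2*z - y^2*z + z
tr(b^2 a^2 b a b) = tr(b) * tr(a^2 b a b^2) - tr(a^2 b a b)  (reduce the b square) = x*y^2*z^2 - x^2*y*z - y^3*z - x*z^2 + 2*y*z + x
tr(a^2 b a b^4) = tr(b) * tr(b^2 a^2 b a b) - tr(b^2 a^2 b a)  (reduce the b square) = x*y^3*z^2 - x^2*y^2*z - y^4*z - 2*x*y*z^2 + x^2*z + 3*y^2*z + x*y - z
tr(a b a b^5 a) = tr(b) * tr(a^2 b a b^4) - tr(a^2 b a b^3)  (reduce the b square) = x*y^4*z^2 - x^2*y^3*z - y^5*z - 3*x*y^2*z^2 + 2*x^2*y*z + 4*y^3*z + x*y^2 + x*z^2 - 3*y*z - x
tr(a b a b a b) = tr(b a b a) * tr(b a) - tr(a b)  (split on b) = z^3 - 3*z
tr(a b a b a b^2) = tr(b) * tr(a b a b a b) - tr(a b a b a)  (reduce the b square) = y*z^3 - x*z^2 - 2*y*z + x
tr(b^2 a b a b a b) = tr(b) * tr(a b a b a b^2) - tr(a b a b a b)  (reduce the b square) = y^2*z^3 - x*y*z^2 - 2*y^2*z - z^3 + x*y + 3*z
tr(b^2 a b a b a b^2) = tr(b) * tr(b^2 a b a b a b) - tr(b^2 a b a b a)  (reduce the b square) = y^3*z^3 - x*y^2*z^2 - 2*y^3*z - 2*y*z^3 + x*y^2 + x*z^2 + 5*y*z - x
tr(a b a b^5 a b) = tr(b) * tr(b^2 a b a b a b^2) - tr(b^2 a b a b a b)  (reduce the b square) = y^4*z^3 - x*y^3*z^2 - 2*y^4*z - 3*y^2*z^3 + x*y^3 + 2*x*y*z^2 + 7*y^2*z + z^3 - 2*x*y - 3*z
tr(b a b^-1 a b a b^4) = tr(a b a b^5 a) * tr(b) - tr(a b a b^5 a b)  (eliminate b^-1) = x*y^5*z^2 - x^2*y^4*z - y^6*z - y^4*z^3 - 2*x*y^3*z^2 + 2*x^2*y^2*z + 6*y^4*z + 3*y^2*z^3 - x*y*z^2 - 10*y^2*z - z^3 + x*y + 3*z
tr(a b^2 a b) = tr(b) * tr(a b a b) - tr(a b a)  (reduce the b square) = y*z^2 - x*z - y
tr(b^2) = tr(b) * tr(b) - tr(1)  (reduce the b square) = y^2 - 2
tr(a b^2 a) = tr(a) * tr(b^2 a) - tr(b^2)  (reduce the a square) = x*y*z - x^2 - y^2 + 2
apply: tr(b a b^2 a b) = tr(b) * tr(a b^2 a b) - tr(a b^2 a)  (reduce the b square) = y^2*z^2 - 2*x*y*z + x^2 - 2
tr(a b a^2 b a b^2) = tr(a) * tr(b a b^2 a b a) - tr(b a b^2 a b)  (reduce the a square) = x*y*z^3 - x^2*z^2 - y^2*z^2 + 2
tr(a b a^2 b a b) = tr(a) * tr(b a b a b a) - tr(b a b a b)  (reduce the a square) = x*z^3 - y*z^2 - 2*x*z + y
tr(a b a^2 b a b^3) = tr(b) * tr(a b a^2 b a b^2) - tr(a b a^2 b a b)  (reduce the b square) = x*y^2*z^3 - x^2*y*z^2 - y^3*z^2 - x*z^3 + y*z^2 + 2*x*z + y
tr(a b a b^4 a b a) = tr(b) * tr(a b a^2 b a b^3) - tr(a b a^2 b a b^2)  (reduce the b square) = x*y^3*z^3 - x^2*y^2*z^2 - y^4*z^2 - 2*x*y*z^3 + x^2*z^2 + 2*y^2*z^2 + 2*x*y*z + y^2 - 2
tr(a b a b a b a b) = tr(b a b a b a) * tr(b a) - tr(a b a b)  (split on b) = z^4 - 4*z^2 + 2
use: tr(b a b a b a b a b) = tr(b) * tr(a b a b a b a b) - tr(a b a b a b a)  (reduce the b square) = y*z^4 - x*z^3 - 3*y*z^2 + 2*x*z + y
use: tr(b a b a b a b a b^2) = tr(b) * tr(b a b a b a b a b) - tr(b a b a b a b a)  (reduce the b square) = y^2*z^4 - x*y*z^3 - 3*y^2*z^2 - z^4 + 2*x*y*z + y^2 + 4*z^2 - 2
use: tr(a b a b^4 a b a b) = tr(b) * tr(b a b a b a b a b^2) - tr(b a b a b a b a b)  (reduce the b square) = y^3*z^4 - x*y^2*z^3 - 3*y^3*z^2 - 2*y*z^4 + 2*x*y^2*z + x*z^3 + y^3 + 7*y*z^2 - 2*x*z - 3*y
apply: tr(b a b^-1 a b a b^4 a) = tr(a b a b^4 a b a) * tr(b) - tr(a b a b^4 a b a b)  (eliminate b^-1) = x*y^4*z^3 - x^2*y^3*z^2 - y^5*z^2 - y^3*z^4 - x*y^2*z^3 + x^2*y*z^2 + 5*y^3*z^2 + 2*y*z^4 - x*z^3 - 7*y*z^2 + 2*x*z + y
tr(b^4 a^-1 b a b^-1 a b a) = tr(b a b^-1 a b a b^4) * tr(a) - tr(b a b^-1 a b a b^4 a)  (eliminate a^-1) = x^2*y^5*z^2 - x^3*y^4*z - x*y^6*z - 2*x*y^4*z^3 - x^2*y^3*z^2 + y^5*z^2 + y^3*z^4 + 2*x^3*y^2*z + 6*x*y^4*z + 4*x*y^2*z^3 - 2*x^2*y*z^2 - 5*y^3*z^2 - 2*y*z^4 - 10*x*y^2*z + x^2*y + 7*y*z^2 + x*z - y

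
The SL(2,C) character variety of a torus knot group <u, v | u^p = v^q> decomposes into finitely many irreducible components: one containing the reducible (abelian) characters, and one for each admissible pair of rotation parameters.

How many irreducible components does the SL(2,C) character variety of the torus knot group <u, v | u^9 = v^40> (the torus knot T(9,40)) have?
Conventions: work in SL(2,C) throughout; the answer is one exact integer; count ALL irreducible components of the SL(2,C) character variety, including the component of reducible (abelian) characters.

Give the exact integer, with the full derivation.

157

Gamma = < u, v | u^9 = v^40 > (torus knot T(9,40)); the central element u^9 = v^40 acts as +I or -I in any irreducible SL(2,C) representation.
This locks tr(u) to 2*cos(pi*alpha/9), alpha in 1..8, and tr(v) to 2*cos(pi*beta/40), beta in 1..39, on each component of irreducible characters.
Consistency of u^9 = (-1)^alpha I with v^40 = (-1)^beta I forces alpha = beta (mod 2).
count pairs: odd alpha (4 choices) x odd beta (20), plus even alpha (4) x even beta (19): 4*20 + 4*19 = 156.
components with irreducible characters: 156; plus the single component of reducible (abelian) characters: total 157.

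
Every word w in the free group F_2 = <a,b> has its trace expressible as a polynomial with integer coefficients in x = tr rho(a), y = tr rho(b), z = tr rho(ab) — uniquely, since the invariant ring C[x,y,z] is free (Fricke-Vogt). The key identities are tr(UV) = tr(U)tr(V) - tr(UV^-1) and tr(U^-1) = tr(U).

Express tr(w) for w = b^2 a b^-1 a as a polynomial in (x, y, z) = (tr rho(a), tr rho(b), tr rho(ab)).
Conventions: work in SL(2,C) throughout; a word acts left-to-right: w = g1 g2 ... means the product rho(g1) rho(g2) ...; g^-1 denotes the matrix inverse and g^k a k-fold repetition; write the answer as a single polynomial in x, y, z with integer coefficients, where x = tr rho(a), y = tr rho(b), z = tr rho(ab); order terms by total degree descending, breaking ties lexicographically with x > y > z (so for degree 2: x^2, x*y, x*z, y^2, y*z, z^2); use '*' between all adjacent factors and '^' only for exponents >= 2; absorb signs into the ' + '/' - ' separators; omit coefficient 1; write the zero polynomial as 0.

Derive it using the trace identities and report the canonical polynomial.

use: tr(b^2 a) = tr(b) tr(a b) - tr(a)  (reduce the b square) = y*z - x
apply: tr(b^2) = tr(b) tr(b) - tr(1)  (reduce the b square) = y^2 - 2
tr(a b^2 a) = tr(a) tr(b^2 a) - tr(b^2)  (reduce the a square) = x*y*z - x^2 - y^2 + 2
use: tr(a b a b) = tr(a b) tr(a b) - tr(1)  (split on a) = z^2 - 2
use: tr(a b a) = tr(a) tr(b a) - tr(b)  (reduce the a square) = x*z - y
tr(a b^2 a b) = tr(b) tr(a b a b) - tr(a b a)  (reduce the b square) = y*z^2 - x*z - y
use: tr(b^2 a b^-1 a) = tr(a b^2 a) tr(b) - tr(a b^2 a b)  (eliminate b^-1) = x*y^2*z - x^2*y - y^3 - y*z^2 + x*z + 3*y

x*y^2*z - x^2*y - y^3 - y*z^2 + x*z + 3*y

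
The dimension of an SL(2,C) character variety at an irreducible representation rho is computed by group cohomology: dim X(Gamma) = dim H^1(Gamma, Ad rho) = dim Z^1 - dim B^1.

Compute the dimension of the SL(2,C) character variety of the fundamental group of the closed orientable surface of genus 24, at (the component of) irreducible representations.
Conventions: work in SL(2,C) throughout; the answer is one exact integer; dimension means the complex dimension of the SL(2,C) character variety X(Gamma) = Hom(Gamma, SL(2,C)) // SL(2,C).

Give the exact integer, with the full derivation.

The genus-24 surface group: 2g = 48 generators, one relator prod [a_i, b_i].
A cocycle assigns one sl_2 vector per generator subject to the relator condition d_2(z) = 0: dim of the unconstrained space is 3*2g = 144.
At an irreducible rho, H^2 = coker(d_2) vanishes (Poincare duality: H^2 is dual to H^0 = invariants = 0), so d_2 is surjective onto sl_2 and dim Z^1 = 144 - 3 = 141.
As always at irreducible rho, dim B^1 = 3.
dim H^1 = 141 - 3 = 138 = dim X.

138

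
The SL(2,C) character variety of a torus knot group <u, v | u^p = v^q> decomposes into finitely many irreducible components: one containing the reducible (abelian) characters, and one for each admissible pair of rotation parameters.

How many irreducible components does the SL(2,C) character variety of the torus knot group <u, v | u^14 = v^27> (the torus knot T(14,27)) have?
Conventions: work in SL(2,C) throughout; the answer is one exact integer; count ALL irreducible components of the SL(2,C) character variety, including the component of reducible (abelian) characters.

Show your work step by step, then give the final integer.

170

In the torus knot group T(14,27), u^14 = v^27 is central, so an irreducible representation sends it to +I or -I (Schur).
So on each irreducible component the traces are pinned: tr(u) = 2*cos(pi*alpha/14) with 1 <= alpha <= 13, tr(v) = 2*cos(pi*beta/27) with 1 <= beta <= 26.
u^14 = (-1)^alpha I and v^27 = (-1)^beta I must agree, so alpha and beta have equal parity.
Enumerate parity-matched pairs: 7*13 odd-odd plus 6*13 even-even gives 169.
components with irreducible characters: 169; plus the single component of reducible (abelian) characters: total 170.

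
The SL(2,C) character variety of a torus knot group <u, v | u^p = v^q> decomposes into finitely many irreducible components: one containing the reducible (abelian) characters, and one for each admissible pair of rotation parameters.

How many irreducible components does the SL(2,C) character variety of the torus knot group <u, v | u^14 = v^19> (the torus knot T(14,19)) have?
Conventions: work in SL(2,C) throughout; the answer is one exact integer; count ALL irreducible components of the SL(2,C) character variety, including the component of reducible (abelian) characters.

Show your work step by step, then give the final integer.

Gamma = < u, v | u^14 = v^19 > (torus knot T(14,19)); the central element u^14 = v^19 acts as +I or -I in any irreducible SL(2,C) representation.
So on each irreducible component the traces are pinned: tr(u) = 2*cos(pi*alpha/14) with 1 <= alpha <= 13, tr(v) = 2*cos(pi*beta/19) with 1 <= beta <= 18.
Consistency of u^14 = (-1)^alpha I with v^19 = (-1)^beta I forces alpha = beta (mod 2).
Counting: 7 odd alphas x 9 odd betas + 6 even alphas x 9 even betas = 63 + 54 = 117.
Total: 117 irreducible-character components + 1 reducible (abelian) component = 118.

118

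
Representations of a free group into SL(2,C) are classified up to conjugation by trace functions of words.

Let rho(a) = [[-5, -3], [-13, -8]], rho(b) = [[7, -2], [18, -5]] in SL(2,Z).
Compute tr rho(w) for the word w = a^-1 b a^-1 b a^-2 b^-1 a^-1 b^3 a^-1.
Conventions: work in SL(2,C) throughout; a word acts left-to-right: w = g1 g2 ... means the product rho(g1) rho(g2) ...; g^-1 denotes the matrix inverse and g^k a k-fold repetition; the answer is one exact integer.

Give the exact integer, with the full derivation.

-500398

rho(a^-1) = [[-8, 3], [13, -5]]
... * rho(b) = [[7, -2], [18, -5]]  ->  [[-2, 1], [1, -1]]
... * rho(a^-1) = [[-8, 3], [13, -5]]  ->  [[29, -11], [-21, 8]]
... * rho(b) = [[7, -2], [18, -5]]  ->  [[5, -3], [-3, 2]]
... * rho(a^-1) = [[-8, 3], [13, -5]]  ->  [[-79, 30], [50, -19]]
... * rho(a^-1) = [[-8, 3], [13, -5]]  ->  [[1022, -387], [-647, 245]]
... * rho(b^-1) = [[-5, 2], [-18, 7]]  ->  [[1856, -665], [-1175, 421]]
... * rho(a^-1) = [[-8, 3], [13, -5]]  ->  [[-23493, 8893], [14873, -5630]]
... * rho(b) = [[7, -2], [18, -5]]  ->  [[-4377, 2521], [2771, -1596]]
... * rho(b) = [[7, -2], [18, -5]]  ->  [[14739, -3851], [-9331, 2438]]
... * rho(b) = [[7, -2], [18, -5]]  ->  [[33855, -10223], [-21433, 6472]]
... * rho(a^-1) = [[-8, 3], [13, -5]]  ->  [[-403739, 152680], [255600, -96659]]
tr = -403739 + -96659 = -500398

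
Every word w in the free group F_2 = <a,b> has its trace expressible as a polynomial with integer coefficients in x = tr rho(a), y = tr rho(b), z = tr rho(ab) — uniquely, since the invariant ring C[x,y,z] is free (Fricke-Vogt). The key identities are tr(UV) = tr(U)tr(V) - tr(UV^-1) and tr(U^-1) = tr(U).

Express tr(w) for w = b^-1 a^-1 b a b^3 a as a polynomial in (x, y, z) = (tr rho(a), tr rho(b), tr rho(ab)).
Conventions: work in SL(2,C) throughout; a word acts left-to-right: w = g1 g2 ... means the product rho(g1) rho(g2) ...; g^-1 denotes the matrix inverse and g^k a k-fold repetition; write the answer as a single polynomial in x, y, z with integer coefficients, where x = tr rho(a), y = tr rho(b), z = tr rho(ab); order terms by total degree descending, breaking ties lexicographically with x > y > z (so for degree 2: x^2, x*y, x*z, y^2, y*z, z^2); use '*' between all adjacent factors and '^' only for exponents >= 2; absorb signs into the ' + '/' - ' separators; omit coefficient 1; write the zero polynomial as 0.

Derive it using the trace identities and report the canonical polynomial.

and tr(b a b) = tr(b) * tr(a b) - tr(a) = y*z - x
tr(b^2 a b) = tr(b) * tr(b a b) - tr(b a) = y^2*z - x*y - z
next, tr(b a b^3) = tr(b) * tr(b^2 a b) - tr(b^2 a) = y^3*z - x*y^2 - 2*y*z + x
next, tr(a b a b) = tr(a b) * tr(a b) - tr(1) = z^2 - 2
tr(a b a) = tr(a) * tr(b a) - tr(b) = x*z - y
tr(a b a b^2) = tr(b) * tr(a b a b) - tr(a b a) = y*z^2 - x*z - y
and tr(a b^3 a b) = tr(b) * tr(a b a b^2) - tr(a b a b) = y^2*z^2 - x*y*z - y^2 - z^2 + 2
next, tr(b^2) = tr(b) * tr(b) - tr(1) = y^2 - 2
tr(b a^2 b) = tr(a) * tr(b^2 a) - tr(b^2) = x*y*z - x^2 - y^2 + 2
and tr(a b^3 a) = tr(b) * tr(b a^2 b) - tr(b a^2) = x*y^2*z - x^2*y - y^3 - x*z + 3*y
and tr(b a b^3 a b) = tr(b) * tr(a b^3 a b) - tr(a b^3 a) = y^3*z^2 - 2*x*y^2*z + x^2*y - y*z^2 + x*z - y
and tr(a b a b a b) = tr(b a) * tr(b a b a) - tr(b^-1 a^-1) = z^3 - 3*z
tr(a b a b a) = tr(a) * tr(b a b a) - tr(b a b) = x*z^2 - y*z - x
and tr(a b a b a b^2) = tr(b) * tr(a b a b a b) - tr(a b a b a) = y*z^3 - x*z^2 - 2*y*z + x
tr(b a b^3 a b a) = tr(b) * tr(a b a b a b^2) - tr(a b a b a b) = y^2*z^3 - x*y*z^2 - 2*y^2*z - z^3 + x*y + 3*z
tr(a^-1 b a b^3 a b) = tr(b a b^3 a b) * tr(a) - tr(b a b^3 a b a) = x*y^3*z^2 - 2*x^2*y^2*z - y^2*z^3 + x^3*y + x^2*z + 2*y^2*z + z^3 - 2*x*y - 3*z
tr(b^-1 a^-1 b a b^3 a) = tr(a^-1 b a b^3 a) * tr(b) - tr(a^-1 b a b^3 a b) = -x*y^3*z^2 + 2*x^2*y^2*z + y^4*z + y^2*z^3 - x^3*y - x*y^3 - x^2*z - 4*y^2*z - z^3 + 3*x*y + 3*z

-x*y^3*z^2 + 2*x^2*y^2*z + y^4*z + y^2*z^3 - x^3*y - x*y^3 - x^2*z - 4*y^2*z - z^3 + 3*x*y + 3*z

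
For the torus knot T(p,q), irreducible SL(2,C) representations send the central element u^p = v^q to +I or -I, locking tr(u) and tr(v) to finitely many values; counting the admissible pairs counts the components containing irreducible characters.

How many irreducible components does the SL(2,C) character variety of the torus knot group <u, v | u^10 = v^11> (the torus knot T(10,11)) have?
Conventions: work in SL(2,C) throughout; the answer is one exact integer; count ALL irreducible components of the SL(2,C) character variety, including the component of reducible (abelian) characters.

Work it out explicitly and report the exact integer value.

46

For T(10,11): irreducibility forces the central element u^10 = v^11 to one of +I, -I.
This locks tr(u) to 2*cos(pi*alpha/10), alpha in 1..9, and tr(v) to 2*cos(pi*beta/11), beta in 1..10, on each component of irreducible characters.
Consistency of u^10 = (-1)^alpha I with v^11 = (-1)^beta I forces alpha = beta (mod 2).
Counting: 5 odd alphas x 5 odd betas + 4 even alphas x 5 even betas = 25 + 20 = 45.
components with irreducible characters: 45; plus the single component of reducible (abelian) characters: total 46.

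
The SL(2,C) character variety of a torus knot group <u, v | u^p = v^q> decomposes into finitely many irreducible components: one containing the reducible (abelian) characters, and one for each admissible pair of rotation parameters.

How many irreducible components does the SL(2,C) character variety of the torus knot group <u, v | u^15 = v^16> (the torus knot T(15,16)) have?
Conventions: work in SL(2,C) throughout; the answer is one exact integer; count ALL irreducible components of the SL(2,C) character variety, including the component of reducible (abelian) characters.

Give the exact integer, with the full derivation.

In the torus knot group T(15,16), u^15 = v^16 is central, so an irreducible representation sends it to +I or -I (Schur).
This locks tr(u) to 2*cos(pi*alpha/15), alpha in 1..14, and tr(v) to 2*cos(pi*beta/16), beta in 1..15, on each component of irreducible characters.
The two central values (-1)^alpha I and (-1)^beta I must be the same matrix, so alpha and beta share a parity.
Enumerate parity-matched pairs: 7*8 odd-odd plus 7*7 even-even gives 105.
That is 105 components of irreducible characters, and with the reducible (abelian) component the total is 106.

106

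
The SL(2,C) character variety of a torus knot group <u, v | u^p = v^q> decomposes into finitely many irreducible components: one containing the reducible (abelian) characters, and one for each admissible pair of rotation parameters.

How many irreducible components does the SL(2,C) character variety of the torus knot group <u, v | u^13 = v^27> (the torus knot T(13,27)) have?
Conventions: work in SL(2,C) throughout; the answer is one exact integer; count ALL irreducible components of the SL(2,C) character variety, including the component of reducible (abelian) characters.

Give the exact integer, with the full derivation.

Gamma = < u, v | u^13 = v^27 > (torus knot T(13,27)); the central element u^13 = v^27 acts as +I or -I in any irreducible SL(2,C) representation.
On an irreducible component, tr(u) is locked at 2*cos(pi*alpha/13) for some alpha in 1..12, and tr(v) at 2*cos(pi*beta/27) for some beta in 1..26.
Consistency of u^13 = (-1)^alpha I with v^27 = (-1)^beta I forces alpha = beta (mod 2).
count pairs: odd alpha (6 choices) x odd beta (13), plus even alpha (6) x even beta (13): 6*13 + 6*13 = 156.
components with irreducible characters: 156; plus the single component of reducible (abelian) characters: total 157.

157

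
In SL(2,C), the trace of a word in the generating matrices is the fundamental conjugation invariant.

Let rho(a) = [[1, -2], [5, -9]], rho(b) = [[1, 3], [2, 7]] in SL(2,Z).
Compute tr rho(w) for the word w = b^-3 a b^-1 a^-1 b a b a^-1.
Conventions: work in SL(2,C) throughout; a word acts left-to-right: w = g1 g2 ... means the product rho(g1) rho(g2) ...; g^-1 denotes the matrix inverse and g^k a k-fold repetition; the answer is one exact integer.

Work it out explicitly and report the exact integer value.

20340305

rho(b^-1) = [[7, -3], [-2, 1]]
... * rho(b^-1) = [[7, -3], [-2, 1]]  ->  [[55, -24], [-16, 7]]
... * rho(b^-1) = [[7, -3], [-2, 1]]  ->  [[433, -189], [-126, 55]]
... * rho(a) = [[1, -2], [5, -9]]  ->  [[-512, 835], [149, -243]]
... * rho(b^-1) = [[7, -3], [-2, 1]]  ->  [[-5254, 2371], [1529, -690]]
... * rho(a^-1) = [[-9, 2], [-5, 1]]  ->  [[35431, -8137], [-10311, 2368]]
... * rho(b) = [[1, 3], [2, 7]]  ->  [[19157, 49334], [-5575, -14357]]
... * rho(a) = [[1, -2], [5, -9]]  ->  [[265827, -482320], [-77360, 140363]]
... * rho(b) = [[1, 3], [2, 7]]  ->  [[-698813, -2578759], [203366, 750461]]
... * rho(a^-1) = [[-9, 2], [-5, 1]]  ->  [[19183112, -3976385], [-5582599, 1157193]]
tr = 19183112 + 1157193 = 20340305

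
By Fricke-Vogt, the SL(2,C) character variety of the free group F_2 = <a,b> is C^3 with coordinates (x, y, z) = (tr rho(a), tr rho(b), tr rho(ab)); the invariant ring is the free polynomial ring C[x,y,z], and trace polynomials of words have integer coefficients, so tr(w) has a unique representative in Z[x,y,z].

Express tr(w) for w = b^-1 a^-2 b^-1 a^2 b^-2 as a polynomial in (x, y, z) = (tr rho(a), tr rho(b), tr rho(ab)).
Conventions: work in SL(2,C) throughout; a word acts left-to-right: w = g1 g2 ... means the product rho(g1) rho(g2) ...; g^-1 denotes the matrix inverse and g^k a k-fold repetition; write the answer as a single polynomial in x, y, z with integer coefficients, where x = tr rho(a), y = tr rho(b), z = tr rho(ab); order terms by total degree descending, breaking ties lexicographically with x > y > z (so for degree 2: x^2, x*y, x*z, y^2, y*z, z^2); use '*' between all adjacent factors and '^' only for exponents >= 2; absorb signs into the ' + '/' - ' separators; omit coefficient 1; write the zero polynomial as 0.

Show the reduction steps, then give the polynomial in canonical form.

x^3*y^3*z - x^4*y^2 - x^2*y^4 - x^2*y^2*z^2 - x^3*y*z + x^4 + 5*x^2*y^2 + x^2*z^2 + y^4 - 4*x^2 - 4*y^2 + 2

tr(b^-1) = tr(b) = y
tr(b^-2) = tr(b^-1)*tr(b) - tr(1) = y^2 - 2
tr(b^-3) = tr(b^-2)*tr(b) - tr(b^-1) = y^3 - 3*y
tr(b^2 a) = tr(b)*tr(a b) - tr(a) = y*z - x
tr(b a^2 b) = tr(a)*tr(b^2 a) - tr(b^2) = x*y*z - x^2 - y^2 + 2
tr(b a b a) = tr(a b)*tr(a b) - tr(1) = z^2 - 2
tr(b a^2 b a) = tr(a)*tr(b a b a) - tr(b a b) = x*z^2 - y*z - x
tr(a^-1 b a^2 b) = tr(b a^2 b)*tr(a) - tr(b a^2 b a) = x^2*y*z - x^3 - x*y^2 - x*z^2 + y*z + 3*x
tr(b^-1 a^-1 b a^2) = tr(a^-1 b a^2)*tr(b) - tr(a^-1 b a^2 b) = -x^2*y*z + x^3 + x*y^2 + x*z^2 - 3*x
tr(b a^2 b^-2 a^-1) = tr(b^-1 a^-1 b a^2)*tr(b) - tr(b^-1 a^-1 b a^2 b) = -x^2*y^2*z + x^3*y + x*y^3 + x*y*z^2 - 3*x*y - z
tr(a^2) = tr(a)*tr(a) - tr(1) = x^2 - 2
tr(a^2 b) = tr(a)*tr(b a) - tr(b) = x*z - y
tr(a^2 b^-1) = tr(a^2)*tr(b) - tr(a^2 b) = x^2*y - x*z - y
tr(b^-1 a^-2 b a^2 b^-1) = tr(b a^2 b^-2 a^-1)*tr(a) - tr(b a^2 b^-2) = -x^3*y^2*z + x^4*y + x^2*y^3 + x^2*y*z^2 - 4*x^2*y + y
tr(b^-1 a^-2 b a^2) = tr(b a^2 b^-1 a^-1)*tr(a) - tr(b a^2 b^-1) = -x^3*y*z + x^4 + x^2*y^2 + x^2*z^2 - 4*x^2 + 2
tr(a^2 b^-3 a^-2 b) = tr(b^-1 a^-2 b a^2 b^-1)*tr(b) - tr(b^-1 a^-2 b a^2) = -x^3*y^3*z + x^4*y^2 + x^2*y^4 + x^2*y^2*z^2 + x^3*y*z - x^4 - 5*x^2*y^2 - x^2*z^2 + 4*x^2 + y^2 - 2
tr(b^-1 a^-2 b^-1 a^2 b^-2) = tr(a^2 b^-3 a^-2)*tr(b) - tr(a^2 b^-3 a^-2 b) = x^3*y^3*z - x^4*y^2 - x^2*y^4 - x^2*y^2*z^2 - x^3*y*z + x^4 + 5*x^2*y^2 + x^2*z^2 + y^4 - 4*x^2 - 4*y^2 + 2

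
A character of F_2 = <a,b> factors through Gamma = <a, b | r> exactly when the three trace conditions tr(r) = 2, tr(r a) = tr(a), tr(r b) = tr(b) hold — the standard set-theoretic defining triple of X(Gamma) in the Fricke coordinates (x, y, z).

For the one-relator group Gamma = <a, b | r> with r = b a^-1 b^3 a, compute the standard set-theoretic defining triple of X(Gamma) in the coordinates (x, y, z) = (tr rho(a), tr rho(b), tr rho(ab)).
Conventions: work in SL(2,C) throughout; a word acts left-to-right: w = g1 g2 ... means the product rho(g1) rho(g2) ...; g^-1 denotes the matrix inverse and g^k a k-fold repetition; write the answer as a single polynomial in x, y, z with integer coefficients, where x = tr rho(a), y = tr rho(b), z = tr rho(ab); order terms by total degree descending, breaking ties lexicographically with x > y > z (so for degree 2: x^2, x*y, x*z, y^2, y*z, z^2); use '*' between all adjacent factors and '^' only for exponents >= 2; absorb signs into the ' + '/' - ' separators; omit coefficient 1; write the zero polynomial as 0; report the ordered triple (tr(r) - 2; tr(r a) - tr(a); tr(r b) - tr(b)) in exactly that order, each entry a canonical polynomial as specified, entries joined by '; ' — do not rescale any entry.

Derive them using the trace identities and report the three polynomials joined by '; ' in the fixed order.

trace(b a b) = trace(b)*trace(a b) - trace(a)  (reduce the b square) = y*z - x
trace(b a b^2) = trace(b)*trace(b a b) - trace(b a)  (reduce the b square) = y^2*z - x*y - z
trace(b^3 a b) = trace(b)*trace(b a b^2) - trace(b a b)  (reduce the b square) = y^3*z - x*y^2 - 2*y*z + x
trace(a b a b) = trace(a b)*trace(a b) - trace(1)  (split on a) = z^2 - 2
trace(a b a) = trace(a)*trace(b a) - trace(b)  (reduce the a square) = x*z - y
trace(a b a b^2) = trace(b)*trace(a b a b) - trace(a b a)  (reduce the b square) = y*z^2 - x*z - y
trace(b^3 a b a) = trace(b)*trace(a b a b^2) - trace(a b a b)  (reduce the b square) = y^2*z^2 - x*y*z - y^2 - z^2 + 2
trace(b a^-1 b^3 a) = trace(b^3 a b)*trace(a) - trace(b^3 a b a)  (eliminate a^-1) = x*y^3*z - x^2*y^2 - y^2*z^2 - x*y*z + x^2 + y^2 + z^2 - 2
trace(b^2) = trace(b)*trace(b) - trace(1)  (reduce the b square) = y^2 - 2
trace(b^3) = trace(b)*trace(b^2) - trace(b)  (reduce the b square) = y^3 - 3*y
trace(a^2 b^3) = trace(a)*trace(b^3 a) - trace(b^3)  (reduce the a square) = x*y^2*z - x^2*y - y^3 - x*z + 3*y
trace(a^2) = trace(a)*trace(a) - trace(1)  (reduce the a square) = x^2 - 2
trace(a^2 b^2) = trace(b)*trace(a^2 b) - trace(a^2)  (reduce the b square) = x*y*z - x^2 - y^2 + 2
trace(b^3 a^2 b) = trace(b)*trace(a^2 b^3) - trace(a^2 b^2)  (reduce the b square) = x*y^3*z - x^2*y^2 - y^4 - 2*x*y*z + x^2 + 4*y^2 - 2
trace(b^3 a^2 b a) = trace(a)*trace(b a b^3 a) - trace(b a b^3)  (reduce the a square) = x*y^2*z^2 - x^2*y*z - y^3*z - x*z^2 + 2*y*z + x
trace(b a^-1 b^3 a^2) = trace(b^3 a^2 b)*trace(a) - trace(b^3 a^2 b a)  (eliminate a^-1) = x^2*y^3*z - x^3*y^2 - x*y^4 - x*y^2*z^2 - x^2*y*z + y^3*z + x^3 + 4*x*y^2 + x*z^2 - 2*y*z - 3*x
trace(b^3 a b^2) = trace(b)*trace(b a b^3) - trace(b a b^2) = y^4*z - x*y^3 - 3*y^2*z + 2*x*y + z
trace(b a b^2 a b) = trace(b)*trace(a b^2 a b) - trace(a b^2 a) = y^2*z^2 - 2*x*y*z + x^2 - 2
trace(b^3 a b^2 a) = trace(b)*trace(b a b^2 a b) - trace(b a b^2 a) = y^3*z^2 - 2*x*y^2*z + x^2*y - y*z^2 + x*z - y
trace(b a^-1 b^3 a b) = trace(b^3 a b^2)*trace(a) - trace(b^3 a b^2 a) = x*y^4*z - x^2*y^3 - y^3*z^2 - x*y^2*z + x^2*y + y*z^2 + y
assemble the triple (trace(r) - 2; trace(r a) - x; trace(r b) - y)

x*y^3*z - x^2*y^2 - y^2*z^2 - x*y*z + x^2 + y^2 + z^2 - 4; x^2*y^3*z - x^3*y^2 - x*y^4 - x*y^2*z^2 - x^2*y*z + y^3*z + x^3 + 4*x*y^2 + x*z^2 - 2*y*z - 4*x; x*y^4*z - x^2*y^3 - y^3*z^2 - x*y^2*z + x^2*y + y*z^2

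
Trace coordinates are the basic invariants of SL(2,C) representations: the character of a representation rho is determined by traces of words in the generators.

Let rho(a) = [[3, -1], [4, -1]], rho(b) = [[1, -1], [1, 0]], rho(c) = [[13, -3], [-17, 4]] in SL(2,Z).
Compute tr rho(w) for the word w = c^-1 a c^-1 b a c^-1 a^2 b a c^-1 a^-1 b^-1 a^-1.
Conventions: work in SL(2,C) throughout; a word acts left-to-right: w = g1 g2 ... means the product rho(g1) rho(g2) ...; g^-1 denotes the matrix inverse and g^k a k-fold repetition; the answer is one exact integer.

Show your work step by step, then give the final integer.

70768

rho(c^-1) = [[4, 3], [17, 13]]
... * rho(a) = [[3, -1], [4, -1]]  ->  [[24, -7], [103, -30]]
... * rho(c^-1) = [[4, 3], [17, 13]]  ->  [[-23, -19], [-98, -81]]
... * rho(b) = [[1, -1], [1, 0]]  ->  [[-42, 23], [-179, 98]]
... * rho(a) = [[3, -1], [4, -1]]  ->  [[-34, 19], [-145, 81]]
... * rho(c^-1) = [[4, 3], [17, 13]]  ->  [[187, 145], [797, 618]]
... * rho(a) = [[3, -1], [4, -1]]  ->  [[1141, -332], [4863, -1415]]
... * rho(a) = [[3, -1], [4, -1]]  ->  [[2095, -809], [8929, -3448]]
... * rho(b) = [[1, -1], [1, 0]]  ->  [[1286, -2095], [5481, -8929]]
... * rho(a) = [[3, -1], [4, -1]]  ->  [[-4522, 809], [-19273, 3448]]
... * rho(c^-1) = [[4, 3], [17, 13]]  ->  [[-4335, -3049], [-18476, -12995]]
... * rho(a^-1) = [[-1, 1], [-4, 3]]  ->  [[16531, -13482], [70456, -57461]]
... * rho(b^-1) = [[0, 1], [-1, 1]]  ->  [[13482, 3049], [57461, 12995]]
... * rho(a^-1) = [[-1, 1], [-4, 3]]  ->  [[-25678, 22629], [-109441, 96446]]
tr = -25678 + 96446 = 70768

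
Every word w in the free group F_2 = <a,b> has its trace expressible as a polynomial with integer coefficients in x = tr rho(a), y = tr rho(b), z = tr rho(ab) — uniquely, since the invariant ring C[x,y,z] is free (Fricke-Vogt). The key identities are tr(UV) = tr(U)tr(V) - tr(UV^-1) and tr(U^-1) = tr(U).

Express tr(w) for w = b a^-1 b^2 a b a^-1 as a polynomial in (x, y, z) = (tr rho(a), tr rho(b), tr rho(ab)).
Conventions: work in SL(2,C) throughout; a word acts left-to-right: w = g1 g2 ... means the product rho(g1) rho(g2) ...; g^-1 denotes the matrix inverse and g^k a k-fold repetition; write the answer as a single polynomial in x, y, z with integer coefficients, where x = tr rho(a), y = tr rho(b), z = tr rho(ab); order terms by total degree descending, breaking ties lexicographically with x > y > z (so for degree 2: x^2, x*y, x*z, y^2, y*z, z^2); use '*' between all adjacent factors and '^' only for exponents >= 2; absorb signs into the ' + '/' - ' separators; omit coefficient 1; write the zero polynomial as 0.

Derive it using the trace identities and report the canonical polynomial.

x^2*y^3*z - x^3*y^2 - 2*x*y^2*z^2 + x^2*y*z + y*z^3 + x*y^2 - 2*y*z + x

apply: trace(a b^2) = trace(b) trace(a b) - trace(a) = y*z - x
trace(a b^3) = trace(b) trace(a b^2) - trace(a b) = y^2*z - x*y - z
trace(b^3 a b) = trace(b) trace(a b^3) - trace(a b^2) = y^3*z - x*y^2 - 2*y*z + x
trace(a b a b) = trace(a b) trace(a b) - trace(1)   [split at repeated a] = z^2 - 2
apply: trace(a b a) = trace(a) trace(b a) - trace(b) = x*z - y
trace(b a b a b) = trace(b) trace(a b a b) - trace(a b a) = y*z^2 - x*z - y
use: trace(b^3 a b a) = trace(b) trace(b a b a b) - trace(b a b a) = y^2*z^2 - x*y*z - y^2 - z^2 + 2
apply: trace(b^2 a b a^-1 b) = trace(b^3 a b) trace(a) - trace(b^3 a b a) = x*y^3*z - x^2*y^2 - y^2*z^2 - x*y*z + x^2 + y^2 + z^2 - 2
trace(a^2) = trace(a) trace(a) - trace(1) = x^2 - 2
apply: trace(a b^2 a) = trace(b) trace(a^2 b) - trace(a^2) = x*y*z - x^2 - y^2 + 2
trace(b a b^2 a b) = trace(b) trace(a b^2 a b) - trace(a b^2 a) = y^2*z^2 - 2*x*y*z + x^2 - 2
use: trace(a b a b a b) = trace(b a b a) trace(b a) - trace(a b)   [split at repeated b] = z^3 - 3*z
trace(a b a b a) = trace(a) trace(b a b a) - trace(b a b) = x*z^2 - y*z - x
use: trace(b a b^2 a b a) = trace(b) trace(a b a b a b) - trace(a b a b a) = y*z^3 - x*z^2 - 2*y*z + x
trace(b^2 a b a^-1 b a) = trace(b a b^2 a b) trace(a) - trace(b a b^2 a b a) = x*y^2*z^2 - 2*x^2*y*z - y*z^3 + x^3 + x*z^2 + 2*y*z - 3*x
trace(b a^-1 b^2 a b a^-1) = trace(b^2 a b a^-1 b) trace(a) - trace(b^2 a b a^-1 b a) = x^2*y^3*z - x^3*y^2 - 2*x*y^2*z^2 + x^2*y*z + y*z^3 + x*y^2 - 2*y*z + x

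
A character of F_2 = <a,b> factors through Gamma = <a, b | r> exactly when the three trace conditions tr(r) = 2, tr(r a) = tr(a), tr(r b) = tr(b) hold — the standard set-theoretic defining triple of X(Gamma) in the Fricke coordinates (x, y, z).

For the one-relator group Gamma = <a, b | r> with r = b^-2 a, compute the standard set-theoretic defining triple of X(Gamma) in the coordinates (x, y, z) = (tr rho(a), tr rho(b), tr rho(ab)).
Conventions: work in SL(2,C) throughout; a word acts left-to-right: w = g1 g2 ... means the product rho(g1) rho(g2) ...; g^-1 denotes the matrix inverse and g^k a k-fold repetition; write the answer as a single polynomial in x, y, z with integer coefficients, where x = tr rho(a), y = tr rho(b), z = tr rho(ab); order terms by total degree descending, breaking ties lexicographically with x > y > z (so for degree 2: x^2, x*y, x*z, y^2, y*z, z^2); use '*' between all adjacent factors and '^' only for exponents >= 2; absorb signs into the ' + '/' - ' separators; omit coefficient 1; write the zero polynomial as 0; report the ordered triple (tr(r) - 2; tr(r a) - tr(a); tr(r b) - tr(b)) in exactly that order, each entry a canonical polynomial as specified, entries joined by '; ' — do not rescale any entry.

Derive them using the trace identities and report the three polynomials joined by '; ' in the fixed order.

x*y^2 - y*z - x - 2; x^2*y^2 - x*y*z - x^2 - y^2 - x + 2; x*y - y - z

trace(b^-1 a) = trace(a) * trace(b) - trace(a b)  (eliminate b^-1) = x*y - z
trace(b^-2 a) = trace(b^-1 a) * trace(b) - trace(b^-1 a b)  (eliminate b^-1) = x*y^2 - y*z - x
trace(a^2) = trace(a) * trace(a) - trace(1)  (reduce the a square) = x^2 - 2
trace(a^2 b) = trace(a) * trace(b a) - trace(b)  (reduce the a square) = x*z - y
trace(b^-1 a^2) = trace(a^2) * trace(b) - trace(a^2 b)  (eliminate b^-1) = x^2*y - x*z - y
trace(b^-2 a^2) = trace(b^-1 a^2) * trace(b) - trace(b^-1 a^2 b)  (eliminate b^-1) = x^2*y^2 - x*y*z - x^2 - y^2 + 2
assemble the triple (trace(r) - 2; trace(r a) - x; trace(r b) - y)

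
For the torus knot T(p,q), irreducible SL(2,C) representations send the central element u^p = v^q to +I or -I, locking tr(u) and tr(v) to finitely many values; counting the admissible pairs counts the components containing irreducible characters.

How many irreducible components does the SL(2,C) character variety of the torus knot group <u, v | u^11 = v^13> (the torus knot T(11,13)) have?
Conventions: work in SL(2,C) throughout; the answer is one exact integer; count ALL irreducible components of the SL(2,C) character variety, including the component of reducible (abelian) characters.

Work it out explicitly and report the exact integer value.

In the torus knot group T(11,13), u^11 = v^13 is central, so an irreducible representation sends it to +I or -I (Schur).
On an irreducible component, tr(u) is locked at 2*cos(pi*alpha/11) for some alpha in 1..10, and tr(v) at 2*cos(pi*beta/13) for some beta in 1..12.
The two central values (-1)^alpha I and (-1)^beta I must be the same matrix, so alpha and beta share a parity.
count pairs: odd alpha (5 choices) x odd beta (6), plus even alpha (5) x even beta (6): 5*6 + 5*6 = 60.
That is 60 components of irreducible characters, and with the reducible (abelian) component the total is 61.

61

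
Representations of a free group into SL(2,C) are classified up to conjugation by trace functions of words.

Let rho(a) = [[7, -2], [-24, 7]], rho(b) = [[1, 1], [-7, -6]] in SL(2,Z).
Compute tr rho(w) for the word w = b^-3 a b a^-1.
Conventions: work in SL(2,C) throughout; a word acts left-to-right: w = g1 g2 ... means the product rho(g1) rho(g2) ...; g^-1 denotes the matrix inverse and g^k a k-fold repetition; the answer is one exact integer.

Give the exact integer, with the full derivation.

rho(b^-1) = [[-6, -1], [7, 1]]
... * rho(b^-1) = [[-6, -1], [7, 1]]  ->  [[29, 5], [-35, -6]]
... * rho(b^-1) = [[-6, -1], [7, 1]]  ->  [[-139, -24], [168, 29]]
... * rho(a) = [[7, -2], [-24, 7]]  ->  [[-397, 110], [480, -133]]
... * rho(b) = [[1, 1], [-7, -6]]  ->  [[-1167, -1057], [1411, 1278]]
... * rho(a^-1) = [[7, 2], [24, 7]]  ->  [[-33537, -9733], [40549, 11768]]
tr = -33537 + 11768 = -21769

-21769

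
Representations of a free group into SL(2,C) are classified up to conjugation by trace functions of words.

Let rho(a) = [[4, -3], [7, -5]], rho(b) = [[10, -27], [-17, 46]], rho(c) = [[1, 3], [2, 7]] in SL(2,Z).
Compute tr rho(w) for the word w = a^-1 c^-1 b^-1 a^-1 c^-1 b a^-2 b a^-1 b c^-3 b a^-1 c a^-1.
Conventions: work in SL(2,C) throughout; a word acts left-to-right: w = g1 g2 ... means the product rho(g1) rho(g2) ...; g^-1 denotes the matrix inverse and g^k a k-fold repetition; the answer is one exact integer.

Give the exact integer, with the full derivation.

rho(a^-1) = [[-5, 3], [-7, 4]]
... * rho(c^-1) = [[7, -3], [-2, 1]]  ->  [[-41, 18], [-57, 25]]
... * rho(b^-1) = [[46, 27], [17, 10]]  ->  [[-1580, -927], [-2197, -1289]]
... * rho(a^-1) = [[-5, 3], [-7, 4]]  ->  [[14389, -8448], [20008, -11747]]
... * rho(c^-1) = [[7, -3], [-2, 1]]  ->  [[117619, -51615], [163550, -71771]]
... * rho(b) = [[10, -27], [-17, 46]]  ->  [[2053645, -5550003], [2855607, -7717316]]
... * rho(a^-1) = [[-5, 3], [-7, 4]]  ->  [[28581796, -16039077], [39743177, -22302443]]
... * rho(a^-1) = [[-5, 3], [-7, 4]]  ->  [[-30635441, 21589080], [-42598784, 30019759]]
... * rho(b) = [[10, -27], [-17, 46]]  ->  [[-673368770, 1820254587], [-936323743, 2531076082]]
... * rho(a^-1) = [[-5, 3], [-7, 4]]  ->  [[-9374938259, 5260912038], [-13035913859, 7315333099]]
... * rho(b) = [[10, -27], [-17, 46]]  ->  [[-183184887236, 495125286741], [-254719801273, 688474996747]]
... * rho(c^-1) = [[7, -3], [-2, 1]]  ->  [[-2272544784134, 1044679948449], [-3159988602405, 1452634400566]]
... * rho(c^-1) = [[7, -3], [-2, 1]]  ->  [[-17997173385836, 7862314300851], [-25025189017967, 10932600207781]]
... * rho(c^-1) = [[7, -3], [-2, 1]]  ->  [[-141704842302554, 61853834458359], [-197041523541331, 86008167261682]]
... * rho(b) = [[10, -27], [-17, 46]]  ->  [[-2468563608817643, 6671307127253472], [-3432554078861904, 9276496829653309]]
... * rho(a^-1) = [[-5, 3], [-7, 4]]  ->  [[-34356331846686089, 19279537682560959], [-47772707413263643, 26808325082027524]]
... * rho(c) = [[1, 3], [2, 7]]  ->  [[4202743518435829, 31887768237868446], [5843942750791405, 44340153334401739]]
... * rho(a^-1) = [[-5, 3], [-7, 4]]  ->  [[-244228095257258267, 140159303506781271], [-339600787094769198, 194892441589981171]]
tr = -244228095257258267 + 194892441589981171 = -49335653667277096

-49335653667277096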